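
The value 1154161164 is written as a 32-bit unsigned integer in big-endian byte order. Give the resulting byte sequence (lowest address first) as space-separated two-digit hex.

1154161164 in hexadecimal, padded to 32 bits, is 0x44CB1A0C.
Split into bytes (most-significant first): 44 CB 1A 0C.
Big-endian: lowest address holds the most-significant byte.
So the memory order matches the most-significant-first order: 44 CB 1A 0C.

44 CB 1A 0C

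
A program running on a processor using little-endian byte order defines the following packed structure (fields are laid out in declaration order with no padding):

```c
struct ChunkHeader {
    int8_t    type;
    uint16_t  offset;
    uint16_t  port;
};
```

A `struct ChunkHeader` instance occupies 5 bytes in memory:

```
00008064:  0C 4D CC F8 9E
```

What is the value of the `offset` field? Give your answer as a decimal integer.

`offset` follows `type` (1 byte), so it starts at byte offset 1 and occupies 2 bytes.
Bytes at offsets 1..2: 4D CC.
Little-endian stores the least-significant byte at the lowest address.
Reassemble most-significant byte first: CC 4D → 0xCC4D.
0xCC4D = 52301.

52301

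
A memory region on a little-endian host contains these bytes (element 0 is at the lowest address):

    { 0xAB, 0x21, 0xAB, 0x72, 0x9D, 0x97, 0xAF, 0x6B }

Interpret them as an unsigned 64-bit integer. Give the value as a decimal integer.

7759587385472131499

Little-endian: lowest address holds the least-significant byte.
Reassemble most-significant byte first: 6B AF 97 9D 72 AB 21 AB → 0x6BAF979D72AB21AB.
0x6BAF979D72AB21AB = 7759587385472131499.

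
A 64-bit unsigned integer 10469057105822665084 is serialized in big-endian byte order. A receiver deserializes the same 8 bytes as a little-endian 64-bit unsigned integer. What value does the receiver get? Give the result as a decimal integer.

10469057105822665084 in 64-bit hexadecimal is 0x91498FF865D6C97C.
Stored big-endian, the bytes at ascending addresses are 91 49 8F F8 65 D6 C9 7C.
Read back as little-endian, the first byte is least significant, giving 0x7CC9D665F88F4991.
0x7CC9D665F88F4991 = 8991953864472086929.

8991953864472086929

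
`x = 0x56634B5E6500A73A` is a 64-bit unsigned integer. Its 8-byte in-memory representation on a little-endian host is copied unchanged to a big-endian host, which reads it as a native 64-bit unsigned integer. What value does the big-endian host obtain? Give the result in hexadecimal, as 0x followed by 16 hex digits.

Stored little-endian, the bytes at ascending addresses are 3A A7 00 65 5E 4B 63 56.
Read back as big-endian, the last byte is least significant, giving 0x3AA700655E4B6356.

0x3AA700655E4B6356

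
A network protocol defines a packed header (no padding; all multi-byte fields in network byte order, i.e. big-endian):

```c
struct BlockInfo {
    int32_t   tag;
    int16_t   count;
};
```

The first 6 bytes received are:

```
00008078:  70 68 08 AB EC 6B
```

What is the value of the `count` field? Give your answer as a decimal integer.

`count` follows `tag` (4 bytes), so it starts at byte offset 4 and occupies 2 bytes.
Bytes at offsets 4..5: EC 6B.
In big-endian order the high byte comes first in memory.
The bytes are already most-significant first: 0xEC6B.
Top bit is set, so as a signed 16-bit value this is 0xEC6B − 2^16 = -5013.

-5013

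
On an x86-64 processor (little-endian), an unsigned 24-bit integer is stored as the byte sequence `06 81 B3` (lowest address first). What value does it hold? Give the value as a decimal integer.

11763974

Little-endian: lowest address holds the least-significant byte.
Reassemble most-significant byte first: B3 81 06 → 0xB38106.
0xB38106 = 11763974.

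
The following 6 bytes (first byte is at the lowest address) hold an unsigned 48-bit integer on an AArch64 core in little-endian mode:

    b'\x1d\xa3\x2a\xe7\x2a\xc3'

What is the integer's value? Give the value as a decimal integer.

214589034373917

Little-endian: lowest address holds the least-significant byte.
Reassemble most-significant byte first: C3 2A E7 2A A3 1D → 0xC32AE72AA31D.
0xC32AE72AA31D = 214589034373917.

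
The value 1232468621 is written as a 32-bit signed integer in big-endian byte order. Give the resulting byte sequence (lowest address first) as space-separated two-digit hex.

49 75 FA 8D

1232468621 in hexadecimal, padded to 32 bits, is 0x4975FA8D.
Split into bytes (most-significant first): 49 75 FA 8D.
Big-endian stores the most-significant byte at the lowest address.
So the memory order matches the most-significant-first order: 49 75 FA 8D.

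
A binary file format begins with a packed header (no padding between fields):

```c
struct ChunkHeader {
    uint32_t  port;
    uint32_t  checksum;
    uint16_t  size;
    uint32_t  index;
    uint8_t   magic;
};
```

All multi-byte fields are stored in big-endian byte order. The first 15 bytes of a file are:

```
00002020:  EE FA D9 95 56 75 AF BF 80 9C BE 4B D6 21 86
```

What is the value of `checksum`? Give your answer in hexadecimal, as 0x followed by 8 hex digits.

0x5675AFBF

`checksum` follows `port` (4 bytes), so it starts at byte offset 4 and occupies 4 bytes.
Bytes at offsets 4..7: 56 75 AF BF.
In big-endian order the high byte comes first in memory.
The bytes are already most-significant first: 0x5675AFBF.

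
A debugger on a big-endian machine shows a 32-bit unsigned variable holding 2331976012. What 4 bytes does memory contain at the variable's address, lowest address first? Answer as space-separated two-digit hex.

2331976012 in hexadecimal, padded to 32 bits, is 0x8AFF214C.
Split into bytes (most-significant first): 8A FF 21 4C.
In big-endian order the high byte comes first in memory.
So the memory order matches the most-significant-first order: 8A FF 21 4C.

8A FF 21 4C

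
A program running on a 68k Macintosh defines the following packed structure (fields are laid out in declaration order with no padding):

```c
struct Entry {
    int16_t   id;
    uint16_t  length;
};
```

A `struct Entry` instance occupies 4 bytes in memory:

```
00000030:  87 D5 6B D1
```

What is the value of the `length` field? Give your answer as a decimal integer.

`length` follows `id` (2 bytes), so it starts at byte offset 2 and occupies 2 bytes.
Bytes at offsets 2..3: 6B D1.
Big-endian: lowest address holds the most-significant byte.
The bytes are already most-significant first: 0x6BD1.
0x6BD1 = 27601.

27601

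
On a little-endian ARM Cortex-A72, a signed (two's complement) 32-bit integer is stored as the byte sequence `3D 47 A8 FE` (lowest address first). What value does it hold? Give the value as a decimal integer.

Little-endian stores the least-significant byte at the lowest address.
Reassemble most-significant byte first: FE A8 47 3D → 0xFEA8473D.
Top bit is set, so as a signed 32-bit value this is 0xFEA8473D − 2^32 = -22526147.

-22526147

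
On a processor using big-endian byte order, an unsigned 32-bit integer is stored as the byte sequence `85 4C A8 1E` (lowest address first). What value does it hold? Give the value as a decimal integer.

In big-endian order the high byte comes first in memory.
The bytes are already most-significant first: 0x854CA81E.
0x854CA81E = 2236393502.

2236393502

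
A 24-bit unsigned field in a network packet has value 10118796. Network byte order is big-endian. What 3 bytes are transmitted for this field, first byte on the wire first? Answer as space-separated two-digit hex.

10118796 in hexadecimal, padded to 24 bits, is 0x9A668C.
Split into bytes (most-significant first): 9A 66 8C.
Big-endian: lowest address holds the most-significant byte.
So the memory order matches the most-significant-first order: 9A 66 8C.

9A 66 8C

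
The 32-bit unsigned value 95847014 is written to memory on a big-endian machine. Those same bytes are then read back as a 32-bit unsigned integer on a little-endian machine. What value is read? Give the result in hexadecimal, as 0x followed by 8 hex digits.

0x6682B605

95847014 in 32-bit hexadecimal is 0x05B68266.
Stored big-endian, the bytes at ascending addresses are 05 B6 82 66.
Read back as little-endian, the first byte is least significant, giving 0x6682B605.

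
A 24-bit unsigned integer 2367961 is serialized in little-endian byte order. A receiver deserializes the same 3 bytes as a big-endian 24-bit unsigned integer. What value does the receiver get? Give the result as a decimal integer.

14229796

2367961 in 24-bit hexadecimal is 0x2421D9.
Stored little-endian, the bytes at ascending addresses are D9 21 24.
Read back as big-endian, the last byte is least significant, giving 0xD92124.
0xD92124 = 14229796.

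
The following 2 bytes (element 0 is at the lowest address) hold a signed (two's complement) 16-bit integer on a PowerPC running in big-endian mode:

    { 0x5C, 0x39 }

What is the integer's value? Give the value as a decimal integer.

23609

Big-endian: lowest address holds the most-significant byte.
The bytes are already most-significant first: 0x5C39.
0x5C39 = 23609.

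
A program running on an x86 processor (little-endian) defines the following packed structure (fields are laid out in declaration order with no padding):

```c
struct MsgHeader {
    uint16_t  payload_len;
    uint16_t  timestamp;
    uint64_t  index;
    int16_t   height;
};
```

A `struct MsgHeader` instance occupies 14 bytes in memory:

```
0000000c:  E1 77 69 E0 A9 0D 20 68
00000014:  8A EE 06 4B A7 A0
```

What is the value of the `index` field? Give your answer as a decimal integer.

`index` follows `payload_len` (2 B), `timestamp` (2 B), so it starts at offset 2 + 2 = 4 and occupies 8 bytes.
Bytes at offsets 4..11: A9 0D 20 68 8A EE 06 4B.
Little-endian stores the least-significant byte at the lowest address.
Reassemble most-significant byte first: 4B 06 EE 8A 68 20 0D A9 → 0x4B06EE8A68200DA9.
0x4B06EE8A68200DA9 = 5406270680924687785.

5406270680924687785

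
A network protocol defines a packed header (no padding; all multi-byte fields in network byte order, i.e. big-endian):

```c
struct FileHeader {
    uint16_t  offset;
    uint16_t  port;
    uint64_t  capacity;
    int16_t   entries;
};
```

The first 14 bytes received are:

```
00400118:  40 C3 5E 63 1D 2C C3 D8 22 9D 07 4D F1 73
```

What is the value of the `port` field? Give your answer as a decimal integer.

24163

`port` follows `offset` (2 bytes), so it starts at byte offset 2 and occupies 2 bytes.
Bytes at offsets 2..3: 5E 63.
Big-endian: lowest address holds the most-significant byte.
The bytes are already most-significant first: 0x5E63.
0x5E63 = 24163.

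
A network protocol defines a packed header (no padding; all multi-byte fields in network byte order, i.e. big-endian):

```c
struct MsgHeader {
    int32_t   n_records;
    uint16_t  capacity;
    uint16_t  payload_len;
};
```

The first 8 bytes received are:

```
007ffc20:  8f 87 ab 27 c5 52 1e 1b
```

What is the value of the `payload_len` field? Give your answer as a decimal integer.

7707

`payload_len` follows `n_records` (4 B), `capacity` (2 B), so it starts at offset 4 + 2 = 6 and occupies 2 bytes.
Bytes at offsets 6..7: 1E 1B.
In big-endian order the high byte comes first in memory.
The bytes are already most-significant first: 0x1E1B.
0x1E1B = 7707.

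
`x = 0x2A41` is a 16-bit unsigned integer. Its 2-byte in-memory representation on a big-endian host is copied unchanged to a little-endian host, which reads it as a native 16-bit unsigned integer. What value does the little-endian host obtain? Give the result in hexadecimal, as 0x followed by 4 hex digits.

0x412A

Stored big-endian, the bytes at ascending addresses are 2A 41.
Read back as little-endian, the first byte is least significant, giving 0x412A.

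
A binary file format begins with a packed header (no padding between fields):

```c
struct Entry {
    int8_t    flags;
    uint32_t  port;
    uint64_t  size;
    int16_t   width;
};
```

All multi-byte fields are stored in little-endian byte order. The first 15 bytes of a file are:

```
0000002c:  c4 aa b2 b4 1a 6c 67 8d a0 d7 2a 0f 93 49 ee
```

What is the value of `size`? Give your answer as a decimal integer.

10596735553826023276

`size` follows `flags` (1 B), `port` (4 B), so it starts at offset 1 + 4 = 5 and occupies 8 bytes.
Bytes at offsets 5..12: 6C 67 8D A0 D7 2A 0F 93.
Little-endian: lowest address holds the least-significant byte.
Reassemble most-significant byte first: 93 0F 2A D7 A0 8D 67 6C → 0x930F2AD7A08D676C.
0x930F2AD7A08D676C = 10596735553826023276.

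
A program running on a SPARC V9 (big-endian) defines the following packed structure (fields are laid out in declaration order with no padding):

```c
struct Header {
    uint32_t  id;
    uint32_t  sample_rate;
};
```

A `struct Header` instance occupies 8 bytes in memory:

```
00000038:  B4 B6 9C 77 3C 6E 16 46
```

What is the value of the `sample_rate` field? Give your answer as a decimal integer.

1013847622

`sample_rate` follows `id` (4 bytes), so it starts at byte offset 4 and occupies 4 bytes.
Bytes at offsets 4..7: 3C 6E 16 46.
Big-endian stores the most-significant byte at the lowest address.
The bytes are already most-significant first: 0x3C6E1646.
0x3C6E1646 = 1013847622.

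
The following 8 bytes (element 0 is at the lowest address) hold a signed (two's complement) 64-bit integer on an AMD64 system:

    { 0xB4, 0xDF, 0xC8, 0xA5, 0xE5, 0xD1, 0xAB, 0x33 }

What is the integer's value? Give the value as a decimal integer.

3723300301210967988

Little-endian stores the least-significant byte at the lowest address.
Reassemble most-significant byte first: 33 AB D1 E5 A5 C8 DF B4 → 0x33ABD1E5A5C8DFB4.
0x33ABD1E5A5C8DFB4 = 3723300301210967988.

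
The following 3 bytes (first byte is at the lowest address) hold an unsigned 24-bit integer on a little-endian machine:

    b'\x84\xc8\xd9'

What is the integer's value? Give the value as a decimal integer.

Little-endian: lowest address holds the least-significant byte.
Reassemble most-significant byte first: D9 C8 84 → 0xD9C884.
0xD9C884 = 14272644.

14272644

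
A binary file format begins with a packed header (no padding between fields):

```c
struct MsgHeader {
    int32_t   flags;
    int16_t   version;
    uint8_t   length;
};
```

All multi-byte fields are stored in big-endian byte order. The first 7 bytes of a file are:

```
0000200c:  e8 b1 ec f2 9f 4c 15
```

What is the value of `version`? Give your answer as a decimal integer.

-24756

`version` follows `flags` (4 bytes), so it starts at byte offset 4 and occupies 2 bytes.
Bytes at offsets 4..5: 9F 4C.
Big-endian: lowest address holds the most-significant byte.
The bytes are already most-significant first: 0x9F4C.
Top bit is set, so as a signed 16-bit value this is 0x9F4C − 2^16 = -24756.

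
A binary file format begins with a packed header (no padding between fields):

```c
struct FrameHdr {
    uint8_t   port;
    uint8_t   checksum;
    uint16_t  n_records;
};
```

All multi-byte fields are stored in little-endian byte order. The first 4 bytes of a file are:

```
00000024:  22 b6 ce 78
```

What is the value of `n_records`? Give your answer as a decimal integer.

`n_records` follows `port` (1 B), `checksum` (1 B), so it starts at offset 1 + 1 = 2 and occupies 2 bytes.
Bytes at offsets 2..3: CE 78.
Little-endian: lowest address holds the least-significant byte.
Reassemble most-significant byte first: 78 CE → 0x78CE.
0x78CE = 30926.

30926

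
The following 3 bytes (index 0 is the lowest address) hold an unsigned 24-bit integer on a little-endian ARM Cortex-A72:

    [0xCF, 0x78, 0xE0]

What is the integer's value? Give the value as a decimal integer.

Little-endian: lowest address holds the least-significant byte.
Reassemble most-significant byte first: E0 78 CF → 0xE078CF.
0xE078CF = 14710991.

14710991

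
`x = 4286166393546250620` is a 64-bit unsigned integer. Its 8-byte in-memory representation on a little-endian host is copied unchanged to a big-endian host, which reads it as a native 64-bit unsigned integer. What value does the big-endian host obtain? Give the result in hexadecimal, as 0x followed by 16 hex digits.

0x7C998A37A0857B3B

4286166393546250620 in 64-bit hexadecimal is 0x3B7B85A0378A997C.
Stored little-endian, the bytes at ascending addresses are 7C 99 8A 37 A0 85 7B 3B.
Read back as big-endian, the last byte is least significant, giving 0x7C998A37A0857B3B.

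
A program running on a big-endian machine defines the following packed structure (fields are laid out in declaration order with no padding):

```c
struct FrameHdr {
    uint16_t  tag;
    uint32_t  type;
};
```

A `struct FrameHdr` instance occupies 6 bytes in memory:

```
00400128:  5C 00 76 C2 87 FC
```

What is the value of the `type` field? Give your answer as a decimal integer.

`type` follows `tag` (2 bytes), so it starts at byte offset 2 and occupies 4 bytes.
Bytes at offsets 2..5: 76 C2 87 FC.
In big-endian order the high byte comes first in memory.
The bytes are already most-significant first: 0x76C287FC.
0x76C287FC = 1992460284.

1992460284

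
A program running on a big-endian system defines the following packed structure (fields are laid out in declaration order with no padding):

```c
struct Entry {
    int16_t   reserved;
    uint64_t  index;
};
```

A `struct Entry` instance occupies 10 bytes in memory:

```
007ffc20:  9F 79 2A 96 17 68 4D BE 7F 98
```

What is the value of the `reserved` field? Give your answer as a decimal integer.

-24711

`reserved` is the first field, at byte offset 0, occupying 2 bytes.
Bytes at offsets 0..1: 9F 79.
In big-endian order the high byte comes first in memory.
The bytes are already most-significant first: 0x9F79.
Top bit is set, so as a signed 16-bit value this is 0x9F79 − 2^16 = -24711.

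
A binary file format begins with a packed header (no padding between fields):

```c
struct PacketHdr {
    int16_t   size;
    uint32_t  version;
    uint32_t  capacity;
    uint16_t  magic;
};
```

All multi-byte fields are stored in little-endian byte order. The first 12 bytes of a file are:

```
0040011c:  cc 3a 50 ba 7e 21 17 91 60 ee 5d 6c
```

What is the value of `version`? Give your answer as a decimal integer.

`version` follows `size` (2 bytes), so it starts at byte offset 2 and occupies 4 bytes.
Bytes at offsets 2..5: 50 BA 7E 21.
Little-endian stores the least-significant byte at the lowest address.
Reassemble most-significant byte first: 21 7E BA 50 → 0x217EBA50.
0x217EBA50 = 561953360.

561953360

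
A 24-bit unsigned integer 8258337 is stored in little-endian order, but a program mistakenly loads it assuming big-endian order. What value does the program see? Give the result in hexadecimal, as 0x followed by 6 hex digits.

0x21037E

8258337 in 24-bit hexadecimal is 0x7E0321.
Stored little-endian, the bytes at ascending addresses are 21 03 7E.
Read back as big-endian, the last byte is least significant, giving 0x21037E.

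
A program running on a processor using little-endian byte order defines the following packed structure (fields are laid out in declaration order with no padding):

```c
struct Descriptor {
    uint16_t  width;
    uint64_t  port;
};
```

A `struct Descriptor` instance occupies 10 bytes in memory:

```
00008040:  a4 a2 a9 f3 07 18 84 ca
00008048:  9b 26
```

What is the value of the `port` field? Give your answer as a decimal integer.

`port` follows `width` (2 bytes), so it starts at byte offset 2 and occupies 8 bytes.
Bytes at offsets 2..9: A9 F3 07 18 84 CA 9B 26.
Little-endian stores the least-significant byte at the lowest address.
Reassemble most-significant byte first: 26 9B CA 84 18 07 F3 A9 → 0x269BCA841807F3A9.
0x269BCA841807F3A9 = 2782039863519081385.

2782039863519081385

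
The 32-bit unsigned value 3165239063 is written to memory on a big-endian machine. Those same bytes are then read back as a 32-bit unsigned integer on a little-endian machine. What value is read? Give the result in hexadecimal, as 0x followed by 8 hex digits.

0x17B7A9BC

3165239063 in 32-bit hexadecimal is 0xBCA9B717.
Stored big-endian, the bytes at ascending addresses are BC A9 B7 17.
Read back as little-endian, the first byte is least significant, giving 0x17B7A9BC.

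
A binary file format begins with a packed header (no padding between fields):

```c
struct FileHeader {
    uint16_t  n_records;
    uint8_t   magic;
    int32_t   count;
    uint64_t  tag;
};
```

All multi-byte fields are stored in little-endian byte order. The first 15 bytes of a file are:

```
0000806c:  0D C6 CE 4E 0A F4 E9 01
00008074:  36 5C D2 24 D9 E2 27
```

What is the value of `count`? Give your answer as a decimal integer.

-369882546

`count` follows `n_records` (2 B), `magic` (1 B), so it starts at offset 2 + 1 = 3 and occupies 4 bytes.
Bytes at offsets 3..6: 4E 0A F4 E9.
Little-endian: lowest address holds the least-significant byte.
Reassemble most-significant byte first: E9 F4 0A 4E → 0xE9F40A4E.
Top bit is set, so as a signed 32-bit value this is 0xE9F40A4E − 2^32 = -369882546.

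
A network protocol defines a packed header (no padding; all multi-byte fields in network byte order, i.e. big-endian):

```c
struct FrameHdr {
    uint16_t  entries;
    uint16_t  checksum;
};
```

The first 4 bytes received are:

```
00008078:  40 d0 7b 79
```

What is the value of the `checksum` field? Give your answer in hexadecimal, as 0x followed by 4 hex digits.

0x7B79

`checksum` follows `entries` (2 bytes), so it starts at byte offset 2 and occupies 2 bytes.
Bytes at offsets 2..3: 7B 79.
Big-endian: lowest address holds the most-significant byte.
The bytes are already most-significant first: 0x7B79.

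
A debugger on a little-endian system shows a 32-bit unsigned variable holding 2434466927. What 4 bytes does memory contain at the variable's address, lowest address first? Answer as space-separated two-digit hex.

2434466927 in hexadecimal, padded to 32 bits, is 0x911B046F.
Split into bytes (most-significant first): 91 1B 04 6F.
Little-endian stores the least-significant byte at the lowest address.
So at ascending addresses the bytes are 6F 04 1B 91.

6F 04 1B 91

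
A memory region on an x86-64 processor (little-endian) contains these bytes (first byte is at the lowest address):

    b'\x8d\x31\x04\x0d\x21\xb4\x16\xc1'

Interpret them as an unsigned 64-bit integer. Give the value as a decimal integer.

In little-endian order the low byte comes first in memory.
Reassemble most-significant byte first: C1 16 B4 21 0D 04 31 8D → 0xC116B4210D04318D.
0xC116B4210D04318D = 13913506152853025165.

13913506152853025165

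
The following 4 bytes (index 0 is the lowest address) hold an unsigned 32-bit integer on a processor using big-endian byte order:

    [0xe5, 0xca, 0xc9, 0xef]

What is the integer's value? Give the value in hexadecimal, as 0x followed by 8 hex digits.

0xE5CAC9EF

Big-endian stores the most-significant byte at the lowest address.
The bytes are already most-significant first: 0xE5CAC9EF.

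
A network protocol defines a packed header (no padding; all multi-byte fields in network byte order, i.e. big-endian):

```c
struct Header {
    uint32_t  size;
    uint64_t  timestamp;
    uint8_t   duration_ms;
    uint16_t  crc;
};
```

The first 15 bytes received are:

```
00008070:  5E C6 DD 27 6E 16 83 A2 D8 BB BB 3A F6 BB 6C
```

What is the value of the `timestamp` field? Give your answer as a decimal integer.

7932672529103829818

`timestamp` follows `size` (4 bytes), so it starts at byte offset 4 and occupies 8 bytes.
Bytes at offsets 4..11: 6E 16 83 A2 D8 BB BB 3A.
In big-endian order the high byte comes first in memory.
The bytes are already most-significant first: 0x6E1683A2D8BBBB3A.
0x6E1683A2D8BBBB3A = 7932672529103829818.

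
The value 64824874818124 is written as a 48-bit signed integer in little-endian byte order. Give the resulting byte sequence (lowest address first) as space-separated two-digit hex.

4C DA A2 37 F5 3A

64824874818124 in hexadecimal, padded to 48 bits, is 0x3AF537A2DA4C.
Split into bytes (most-significant first): 3A F5 37 A2 DA 4C.
In little-endian order the low byte comes first in memory.
So at ascending addresses the bytes are 4C DA A2 37 F5 3A.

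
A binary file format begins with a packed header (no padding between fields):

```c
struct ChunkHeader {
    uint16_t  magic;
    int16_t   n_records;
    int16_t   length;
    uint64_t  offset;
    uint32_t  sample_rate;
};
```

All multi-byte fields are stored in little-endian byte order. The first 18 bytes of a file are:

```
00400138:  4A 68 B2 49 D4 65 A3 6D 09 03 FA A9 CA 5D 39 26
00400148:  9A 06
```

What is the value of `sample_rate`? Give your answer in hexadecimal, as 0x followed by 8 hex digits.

`sample_rate` follows `magic` (2 B), `n_records` (2 B), `length` (2 B), `offset` (8 B), so it starts at offset 2 + 2 + 2 + 8 = 14 and occupies 4 bytes.
Bytes at offsets 14..17: 39 26 9A 06.
In little-endian order the low byte comes first in memory.
Reassemble most-significant byte first: 06 9A 26 39 → 0x069A2639.

0x069A2639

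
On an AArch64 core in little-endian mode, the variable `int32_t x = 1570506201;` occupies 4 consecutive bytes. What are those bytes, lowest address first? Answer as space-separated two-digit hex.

1570506201 in hexadecimal, padded to 32 bits, is 0x5D9C05D9.
Split into bytes (most-significant first): 5D 9C 05 D9.
Little-endian stores the least-significant byte at the lowest address.
So at ascending addresses the bytes are D9 05 9C 5D.

D9 05 9C 5D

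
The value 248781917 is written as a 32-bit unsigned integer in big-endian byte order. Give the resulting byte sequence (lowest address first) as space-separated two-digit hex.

0E D4 1C 5D

248781917 in hexadecimal, padded to 32 bits, is 0x0ED41C5D.
Split into bytes (most-significant first): 0E D4 1C 5D.
Big-endian stores the most-significant byte at the lowest address.
So the memory order matches the most-significant-first order: 0E D4 1C 5D.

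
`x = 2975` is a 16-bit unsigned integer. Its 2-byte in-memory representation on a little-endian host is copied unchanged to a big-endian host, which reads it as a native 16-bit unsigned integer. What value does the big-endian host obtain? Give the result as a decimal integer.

2975 in 16-bit hexadecimal is 0x0B9F.
Stored little-endian, the bytes at ascending addresses are 9F 0B.
Read back as big-endian, the last byte is least significant, giving 0x9F0B.
0x9F0B = 40715.

40715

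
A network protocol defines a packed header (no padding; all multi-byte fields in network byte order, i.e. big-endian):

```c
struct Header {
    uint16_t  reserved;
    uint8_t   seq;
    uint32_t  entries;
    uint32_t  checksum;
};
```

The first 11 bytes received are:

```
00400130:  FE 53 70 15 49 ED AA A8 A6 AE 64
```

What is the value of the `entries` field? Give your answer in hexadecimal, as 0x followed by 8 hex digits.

`entries` follows `reserved` (2 B), `seq` (1 B), so it starts at offset 2 + 1 = 3 and occupies 4 bytes.
Bytes at offsets 3..6: 15 49 ED AA.
In big-endian order the high byte comes first in memory.
The bytes are already most-significant first: 0x1549EDAA.

0x1549EDAA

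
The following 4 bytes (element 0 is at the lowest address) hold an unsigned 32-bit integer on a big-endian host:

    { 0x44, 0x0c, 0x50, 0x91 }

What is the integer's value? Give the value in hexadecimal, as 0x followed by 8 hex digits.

0x440C5091

In big-endian order the high byte comes first in memory.
The bytes are already most-significant first: 0x440C5091.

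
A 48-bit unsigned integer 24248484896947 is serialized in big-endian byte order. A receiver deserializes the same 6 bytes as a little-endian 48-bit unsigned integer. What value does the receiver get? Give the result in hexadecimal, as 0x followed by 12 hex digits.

0xB32054CA0D16

24248484896947 in 48-bit hexadecimal is 0x160DCA5420B3.
Stored big-endian, the bytes at ascending addresses are 16 0D CA 54 20 B3.
Read back as little-endian, the first byte is least significant, giving 0xB32054CA0D16.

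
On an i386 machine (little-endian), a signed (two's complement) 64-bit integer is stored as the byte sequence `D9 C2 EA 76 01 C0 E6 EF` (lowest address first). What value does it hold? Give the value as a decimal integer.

Little-endian stores the least-significant byte at the lowest address.
Reassemble most-significant byte first: EF E6 C0 01 76 EA C2 D9 → 0xEFE6C00176EAC2D9.
Top bit is set, so as a signed 64-bit value this is 0xEFE6C00176EAC2D9 − 2^64 = -1160028741478726951.

-1160028741478726951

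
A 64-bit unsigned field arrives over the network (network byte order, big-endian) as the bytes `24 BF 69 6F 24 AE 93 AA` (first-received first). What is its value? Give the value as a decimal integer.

2647951031994848170

In big-endian order the high byte comes first in memory.
The bytes are already most-significant first: 0x24BF696F24AE93AA.
0x24BF696F24AE93AA = 2647951031994848170.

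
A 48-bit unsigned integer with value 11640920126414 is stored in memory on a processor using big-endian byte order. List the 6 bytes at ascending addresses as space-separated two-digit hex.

11640920126414 in hexadecimal, padded to 48 bits, is 0x0A965CE8B3CE.
Split into bytes (most-significant first): 0A 96 5C E8 B3 CE.
Big-endian: lowest address holds the most-significant byte.
So the memory order matches the most-significant-first order: 0A 96 5C E8 B3 CE.

0A 96 5C E8 B3 CE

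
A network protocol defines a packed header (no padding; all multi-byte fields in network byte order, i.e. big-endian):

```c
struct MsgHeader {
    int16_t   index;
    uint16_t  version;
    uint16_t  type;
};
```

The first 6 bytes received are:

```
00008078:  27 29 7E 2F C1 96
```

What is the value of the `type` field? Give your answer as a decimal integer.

`type` follows `index` (2 B), `version` (2 B), so it starts at offset 2 + 2 = 4 and occupies 2 bytes.
Bytes at offsets 4..5: C1 96.
In big-endian order the high byte comes first in memory.
The bytes are already most-significant first: 0xC196.
0xC196 = 49558.

49558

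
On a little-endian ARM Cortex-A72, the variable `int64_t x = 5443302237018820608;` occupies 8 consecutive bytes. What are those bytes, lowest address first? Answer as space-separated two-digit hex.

5443302237018820608 in hexadecimal, padded to 64 bits, is 0x4B8A7E8B72989000.
Split into bytes (most-significant first): 4B 8A 7E 8B 72 98 90 00.
Little-endian: lowest address holds the least-significant byte.
So at ascending addresses the bytes are 00 90 98 72 8B 7E 8A 4B.

00 90 98 72 8B 7E 8A 4B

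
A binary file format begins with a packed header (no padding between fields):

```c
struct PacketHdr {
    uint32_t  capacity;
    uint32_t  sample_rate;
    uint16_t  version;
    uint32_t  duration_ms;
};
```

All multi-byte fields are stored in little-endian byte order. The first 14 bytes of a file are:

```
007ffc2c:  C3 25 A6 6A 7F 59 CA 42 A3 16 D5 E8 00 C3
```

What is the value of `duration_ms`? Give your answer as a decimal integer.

3271616725

`duration_ms` follows `capacity` (4 B), `sample_rate` (4 B), `version` (2 B), so it starts at offset 4 + 4 + 2 = 10 and occupies 4 bytes.
Bytes at offsets 10..13: D5 E8 00 C3.
Little-endian stores the least-significant byte at the lowest address.
Reassemble most-significant byte first: C3 00 E8 D5 → 0xC300E8D5.
0xC300E8D5 = 3271616725.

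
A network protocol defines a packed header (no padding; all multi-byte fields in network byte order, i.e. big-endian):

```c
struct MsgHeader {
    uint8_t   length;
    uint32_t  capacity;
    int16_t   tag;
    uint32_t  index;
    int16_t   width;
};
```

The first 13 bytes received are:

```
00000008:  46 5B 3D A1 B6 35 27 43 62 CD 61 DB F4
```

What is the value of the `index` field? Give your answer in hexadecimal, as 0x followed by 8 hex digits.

0x4362CD61

`index` follows `length` (1 B), `capacity` (4 B), `tag` (2 B), so it starts at offset 1 + 4 + 2 = 7 and occupies 4 bytes.
Bytes at offsets 7..10: 43 62 CD 61.
In big-endian order the high byte comes first in memory.
The bytes are already most-significant first: 0x4362CD61.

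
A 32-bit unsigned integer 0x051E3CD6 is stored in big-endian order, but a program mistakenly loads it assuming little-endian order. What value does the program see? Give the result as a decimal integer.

3594264069

Stored big-endian, the bytes at ascending addresses are 05 1E 3C D6.
Read back as little-endian, the first byte is least significant, giving 0xD63C1E05.
0xD63C1E05 = 3594264069.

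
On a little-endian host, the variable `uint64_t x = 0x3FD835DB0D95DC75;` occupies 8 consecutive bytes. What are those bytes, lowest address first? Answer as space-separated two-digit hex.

Split into bytes (most-significant first): 3F D8 35 DB 0D 95 DC 75.
Little-endian stores the least-significant byte at the lowest address.
So at ascending addresses the bytes are 75 DC 95 0D DB 35 D8 3F.

75 DC 95 0D DB 35 D8 3F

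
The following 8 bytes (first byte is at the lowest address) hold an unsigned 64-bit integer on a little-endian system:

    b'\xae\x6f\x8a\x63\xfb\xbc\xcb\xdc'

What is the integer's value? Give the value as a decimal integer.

15910017896509239214

Little-endian stores the least-significant byte at the lowest address.
Reassemble most-significant byte first: DC CB BC FB 63 8A 6F AE → 0xDCCBBCFB638A6FAE.
0xDCCBBCFB638A6FAE = 15910017896509239214.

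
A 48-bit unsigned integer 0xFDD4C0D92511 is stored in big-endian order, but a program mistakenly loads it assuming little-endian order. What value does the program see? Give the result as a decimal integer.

Stored big-endian, the bytes at ascending addresses are FD D4 C0 D9 25 11.
Read back as little-endian, the first byte is least significant, giving 0x1125D9C0D4FD.
0x1125D9C0D4FD = 18854264755453.

18854264755453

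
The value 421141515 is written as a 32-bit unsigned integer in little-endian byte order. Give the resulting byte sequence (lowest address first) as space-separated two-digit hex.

0B 1C 1A 19

421141515 in hexadecimal, padded to 32 bits, is 0x191A1C0B.
Split into bytes (most-significant first): 19 1A 1C 0B.
Little-endian stores the least-significant byte at the lowest address.
So at ascending addresses the bytes are 0B 1C 1A 19.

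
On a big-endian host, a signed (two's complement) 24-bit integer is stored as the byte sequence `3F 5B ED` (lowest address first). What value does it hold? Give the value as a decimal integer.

In big-endian order the high byte comes first in memory.
The bytes are already most-significant first: 0x3F5BED.
0x3F5BED = 4152301.

4152301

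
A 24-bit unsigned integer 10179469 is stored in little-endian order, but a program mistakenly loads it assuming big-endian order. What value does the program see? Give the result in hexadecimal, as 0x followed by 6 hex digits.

10179469 in 24-bit hexadecimal is 0x9B538D.
Stored little-endian, the bytes at ascending addresses are 8D 53 9B.
Read back as big-endian, the last byte is least significant, giving 0x8D539B.

0x8D539B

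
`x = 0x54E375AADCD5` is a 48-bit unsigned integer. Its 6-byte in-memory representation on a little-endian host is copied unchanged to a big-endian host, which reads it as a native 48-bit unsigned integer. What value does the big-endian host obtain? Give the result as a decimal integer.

Stored little-endian, the bytes at ascending addresses are D5 DC AA 75 E3 54.
Read back as big-endian, the last byte is least significant, giving 0xD5DCAA75E354.
0xD5DCAA75E354 = 235143729374036.

235143729374036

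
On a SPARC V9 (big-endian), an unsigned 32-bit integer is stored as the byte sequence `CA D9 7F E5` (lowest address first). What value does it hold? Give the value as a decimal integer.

Big-endian: lowest address holds the most-significant byte.
The bytes are already most-significant first: 0xCAD97FE5.
0xCAD97FE5 = 3403251685.

3403251685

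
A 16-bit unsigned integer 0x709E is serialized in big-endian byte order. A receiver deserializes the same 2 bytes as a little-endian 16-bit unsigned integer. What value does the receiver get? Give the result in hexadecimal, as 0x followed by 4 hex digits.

0x9E70

Stored big-endian, the bytes at ascending addresses are 70 9E.
Read back as little-endian, the first byte is least significant, giving 0x9E70.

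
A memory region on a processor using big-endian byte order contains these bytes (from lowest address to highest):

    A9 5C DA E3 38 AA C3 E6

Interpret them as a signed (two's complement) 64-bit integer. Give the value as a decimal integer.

Big-endian stores the most-significant byte at the lowest address.
The bytes are already most-significant first: 0xA95CDAE338AAC3E6.
Top bit is set, so as a signed 64-bit value this is 0xA95CDAE338AAC3E6 − 2^64 = -6242874313999203354.

-6242874313999203354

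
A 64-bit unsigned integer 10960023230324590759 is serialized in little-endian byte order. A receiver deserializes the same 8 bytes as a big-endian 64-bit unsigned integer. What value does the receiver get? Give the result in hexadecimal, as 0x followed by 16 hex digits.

10960023230324590759 in 64-bit hexadecimal is 0x9819D30F2D86C8A7.
Stored little-endian, the bytes at ascending addresses are A7 C8 86 2D 0F D3 19 98.
Read back as big-endian, the last byte is least significant, giving 0xA7C8862D0FD31998.

0xA7C8862D0FD31998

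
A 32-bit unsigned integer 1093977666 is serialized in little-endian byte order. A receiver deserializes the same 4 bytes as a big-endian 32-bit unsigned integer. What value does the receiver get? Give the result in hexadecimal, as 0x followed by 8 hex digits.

1093977666 in 32-bit hexadecimal is 0x4134C642.
Stored little-endian, the bytes at ascending addresses are 42 C6 34 41.
Read back as big-endian, the last byte is least significant, giving 0x42C63441.

0x42C63441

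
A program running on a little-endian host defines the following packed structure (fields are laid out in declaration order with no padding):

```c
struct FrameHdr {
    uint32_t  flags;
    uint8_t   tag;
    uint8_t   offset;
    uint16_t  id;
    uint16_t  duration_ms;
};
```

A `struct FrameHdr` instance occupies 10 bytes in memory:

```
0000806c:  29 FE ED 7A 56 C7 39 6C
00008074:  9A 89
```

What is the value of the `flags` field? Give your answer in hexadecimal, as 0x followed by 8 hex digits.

0x7AEDFE29

`flags` is the first field, at byte offset 0, occupying 4 bytes.
Bytes at offsets 0..3: 29 FE ED 7A.
In little-endian order the low byte comes first in memory.
Reassemble most-significant byte first: 7A ED FE 29 → 0x7AEDFE29.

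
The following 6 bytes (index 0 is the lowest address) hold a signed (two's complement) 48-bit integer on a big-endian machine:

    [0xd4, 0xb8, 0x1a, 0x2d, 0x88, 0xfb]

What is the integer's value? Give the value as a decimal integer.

Big-endian: lowest address holds the most-significant byte.
The bytes are already most-significant first: 0xD4B81A2D88FB.
Top bit is set, so as a signed 48-bit value this is 0xD4B81A2D88FB − 2^48 = -47587798447877.

-47587798447877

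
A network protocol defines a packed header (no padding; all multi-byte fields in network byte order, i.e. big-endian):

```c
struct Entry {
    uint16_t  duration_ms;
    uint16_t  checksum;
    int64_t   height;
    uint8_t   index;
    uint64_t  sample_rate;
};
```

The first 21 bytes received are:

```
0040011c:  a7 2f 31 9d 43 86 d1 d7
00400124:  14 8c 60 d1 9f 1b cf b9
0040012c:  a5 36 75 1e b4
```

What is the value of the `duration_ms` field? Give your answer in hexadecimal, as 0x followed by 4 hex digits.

0xA72F

`duration_ms` is the first field, at byte offset 0, occupying 2 bytes.
Bytes at offsets 0..1: A7 2F.
In big-endian order the high byte comes first in memory.
The bytes are already most-significant first: 0xA72F.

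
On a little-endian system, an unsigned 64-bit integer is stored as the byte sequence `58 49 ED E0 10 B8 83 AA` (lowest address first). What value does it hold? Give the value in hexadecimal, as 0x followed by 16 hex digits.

0xAA83B810E0ED4958

Little-endian: lowest address holds the least-significant byte.
Reassemble most-significant byte first: AA 83 B8 10 E0 ED 49 58 → 0xAA83B810E0ED4958.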